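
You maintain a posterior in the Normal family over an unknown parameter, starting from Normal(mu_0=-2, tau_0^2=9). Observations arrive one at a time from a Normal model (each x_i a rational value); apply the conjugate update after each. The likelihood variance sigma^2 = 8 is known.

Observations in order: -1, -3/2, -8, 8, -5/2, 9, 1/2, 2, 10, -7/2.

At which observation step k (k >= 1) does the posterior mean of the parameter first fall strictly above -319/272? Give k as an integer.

k = 4

obs 1: x=-1 → posterior Normal(-25/17, 72/17)
obs 2: x=-3/2 → posterior Normal(-77/52, 36/13)
obs 3: x=-8 → posterior Normal(-221/70, 72/35)
obs 4: x=8 → posterior Normal(-7/8, 18/11)
obs 5: x=-5/2 → posterior Normal(-61/53, 72/53)
obs 6: x=9 → posterior Normal(10/31, 36/31)
obs 7: x=1/2 → posterior Normal(49/142, 72/71)
obs 8: x=2 → posterior Normal(17/32, 9/10)
obs 9: x=10 → posterior Normal(265/178, 72/89)
obs 10: x=-7/2 → posterior Normal(101/98, 36/49)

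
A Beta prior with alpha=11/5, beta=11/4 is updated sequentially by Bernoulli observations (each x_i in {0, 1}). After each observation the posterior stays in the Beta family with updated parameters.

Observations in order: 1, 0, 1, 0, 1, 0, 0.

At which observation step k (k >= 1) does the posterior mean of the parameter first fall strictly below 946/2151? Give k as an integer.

k = 7

obs 1: x=1 → posterior Beta(16/5, 11/4)
obs 2: x=0 → posterior Beta(16/5, 15/4)
obs 3: x=1 → posterior Beta(21/5, 15/4)
obs 4: x=0 → posterior Beta(21/5, 19/4)
obs 5: x=1 → posterior Beta(26/5, 19/4)
obs 6: x=0 → posterior Beta(26/5, 23/4)
obs 7: x=0 → posterior Beta(26/5, 27/4)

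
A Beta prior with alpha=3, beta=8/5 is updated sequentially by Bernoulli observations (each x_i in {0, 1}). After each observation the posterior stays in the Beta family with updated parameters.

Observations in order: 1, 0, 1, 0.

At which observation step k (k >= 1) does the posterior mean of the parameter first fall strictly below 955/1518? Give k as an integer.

k = 2

obs 1: x=1 → posterior Beta(4, 8/5)
obs 2: x=0 → posterior Beta(4, 13/5)
obs 3: x=1 → posterior Beta(5, 13/5)
obs 4: x=0 → posterior Beta(5, 18/5)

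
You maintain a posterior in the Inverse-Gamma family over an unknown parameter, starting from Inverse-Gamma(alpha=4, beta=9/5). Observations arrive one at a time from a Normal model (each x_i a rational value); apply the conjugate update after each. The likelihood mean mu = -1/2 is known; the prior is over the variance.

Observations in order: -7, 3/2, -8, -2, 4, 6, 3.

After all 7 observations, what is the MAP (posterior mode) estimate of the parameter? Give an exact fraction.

1831/170

obs 1: x=-7 → posterior Inverse-Gamma(9/2, 917/40)
obs 2: x=3/2 → posterior Inverse-Gamma(5, 997/40)
obs 3: x=-8 → posterior Inverse-Gamma(11/2, 1061/20)
obs 4: x=-2 → posterior Inverse-Gamma(6, 2167/40)
obs 5: x=4 → posterior Inverse-Gamma(13/2, 643/10)
obs 6: x=6 → posterior Inverse-Gamma(7, 3417/40)
obs 7: x=3 → posterior Inverse-Gamma(15/2, 1831/20)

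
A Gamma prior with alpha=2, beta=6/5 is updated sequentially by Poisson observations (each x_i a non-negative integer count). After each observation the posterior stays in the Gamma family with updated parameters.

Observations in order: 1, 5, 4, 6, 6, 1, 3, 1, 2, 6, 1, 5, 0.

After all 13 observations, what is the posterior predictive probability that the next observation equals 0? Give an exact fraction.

40189166097495223237340563748231660036378998228133114188649691243473107736090711/749867390909567009489038655281202614110618170220833539454658401218194673789566976

obs 1: x=1 → posterior Gamma(3, 11/5)
obs 2: x=5 → posterior Gamma(8, 16/5)
obs 3: x=4 → posterior Gamma(12, 21/5)
obs 4: x=6 → posterior Gamma(18, 26/5)
obs 5: x=6 → posterior Gamma(24, 31/5)
obs 6: x=1 → posterior Gamma(25, 36/5)
obs 7: x=3 → posterior Gamma(28, 41/5)
obs 8: x=1 → posterior Gamma(29, 46/5)
obs 9: x=2 → posterior Gamma(31, 51/5)
obs 10: x=6 → posterior Gamma(37, 56/5)
obs 11: x=1 → posterior Gamma(38, 61/5)
obs 12: x=5 → posterior Gamma(43, 66/5)
obs 13: x=0 → posterior Gamma(43, 71/5)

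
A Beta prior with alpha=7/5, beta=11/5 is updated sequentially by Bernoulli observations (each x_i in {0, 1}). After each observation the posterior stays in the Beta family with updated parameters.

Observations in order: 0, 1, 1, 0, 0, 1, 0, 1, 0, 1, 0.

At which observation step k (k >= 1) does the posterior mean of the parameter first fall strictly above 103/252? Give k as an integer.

obs 1: x=0 → posterior Beta(7/5, 16/5)
obs 2: x=1 → posterior Beta(12/5, 16/5)
obs 3: x=1 → posterior Beta(17/5, 16/5)
obs 4: x=0 → posterior Beta(17/5, 21/5)
obs 5: x=0 → posterior Beta(17/5, 26/5)
obs 6: x=1 → posterior Beta(22/5, 26/5)
obs 7: x=0 → posterior Beta(22/5, 31/5)
obs 8: x=1 → posterior Beta(27/5, 31/5)
obs 9: x=0 → posterior Beta(27/5, 36/5)
obs 10: x=1 → posterior Beta(32/5, 36/5)
obs 11: x=0 → posterior Beta(32/5, 41/5)

k = 2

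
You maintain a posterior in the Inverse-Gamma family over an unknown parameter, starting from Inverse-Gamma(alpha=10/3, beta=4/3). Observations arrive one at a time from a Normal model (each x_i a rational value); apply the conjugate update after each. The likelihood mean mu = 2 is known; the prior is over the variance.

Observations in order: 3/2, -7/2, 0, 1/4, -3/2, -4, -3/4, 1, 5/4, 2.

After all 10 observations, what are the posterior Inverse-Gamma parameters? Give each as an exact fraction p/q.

obs 1: x=3/2 → posterior Inverse-Gamma(23/6, 35/24)
obs 2: x=-7/2 → posterior Inverse-Gamma(13/3, 199/12)
obs 3: x=0 → posterior Inverse-Gamma(29/6, 223/12)
obs 4: x=1/4 → posterior Inverse-Gamma(16/3, 1931/96)
obs 5: x=-3/2 → posterior Inverse-Gamma(35/6, 2519/96)
obs 6: x=-4 → posterior Inverse-Gamma(19/3, 4247/96)
obs 7: x=-3/4 → posterior Inverse-Gamma(41/6, 2305/48)
obs 8: x=1 → posterior Inverse-Gamma(22/3, 2329/48)
obs 9: x=5/4 → posterior Inverse-Gamma(47/6, 4685/96)
obs 10: x=2 → posterior Inverse-Gamma(25/3, 4685/96)

alpha=25/3, beta=4685/96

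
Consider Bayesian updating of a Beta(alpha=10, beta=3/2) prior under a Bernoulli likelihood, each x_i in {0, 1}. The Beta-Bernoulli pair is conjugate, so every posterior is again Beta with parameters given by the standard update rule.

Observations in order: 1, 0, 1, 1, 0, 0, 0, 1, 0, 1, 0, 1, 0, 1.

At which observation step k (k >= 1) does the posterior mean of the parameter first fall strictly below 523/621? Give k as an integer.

obs 1: x=1 → posterior Beta(11, 3/2)
obs 2: x=0 → posterior Beta(11, 5/2)
obs 3: x=1 → posterior Beta(12, 5/2)
obs 4: x=1 → posterior Beta(13, 5/2)
obs 5: x=0 → posterior Beta(13, 7/2)
obs 6: x=0 → posterior Beta(13, 9/2)
obs 7: x=0 → posterior Beta(13, 11/2)
obs 8: x=1 → posterior Beta(14, 11/2)
obs 9: x=0 → posterior Beta(14, 13/2)
obs 10: x=1 → posterior Beta(15, 13/2)
obs 11: x=0 → posterior Beta(15, 15/2)
obs 12: x=1 → posterior Beta(16, 15/2)
obs 13: x=0 → posterior Beta(16, 17/2)
obs 14: x=1 → posterior Beta(17, 17/2)

k = 2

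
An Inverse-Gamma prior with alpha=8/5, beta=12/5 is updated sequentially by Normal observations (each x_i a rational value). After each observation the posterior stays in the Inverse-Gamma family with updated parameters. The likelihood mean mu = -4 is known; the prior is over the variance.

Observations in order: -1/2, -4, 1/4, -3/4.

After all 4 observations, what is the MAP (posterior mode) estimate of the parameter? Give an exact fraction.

1827/368

obs 1: x=-1/2 → posterior Inverse-Gamma(21/10, 341/40)
obs 2: x=-4 → posterior Inverse-Gamma(13/5, 341/40)
obs 3: x=1/4 → posterior Inverse-Gamma(31/10, 2809/160)
obs 4: x=-3/4 → posterior Inverse-Gamma(18/5, 1827/80)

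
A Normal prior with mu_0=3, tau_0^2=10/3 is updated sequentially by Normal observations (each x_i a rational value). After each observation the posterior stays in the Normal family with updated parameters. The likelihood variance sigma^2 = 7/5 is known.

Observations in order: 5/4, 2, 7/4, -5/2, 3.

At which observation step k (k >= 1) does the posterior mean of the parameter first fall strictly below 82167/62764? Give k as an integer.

obs 1: x=5/4 → posterior Normal(251/142, 70/71)
obs 2: x=2 → posterior Normal(41/22, 70/121)
obs 3: x=7/4 → posterior Normal(313/171, 70/171)
obs 4: x=-5/2 → posterior Normal(188/221, 70/221)
obs 5: x=3 → posterior Normal(338/271, 70/271)

k = 4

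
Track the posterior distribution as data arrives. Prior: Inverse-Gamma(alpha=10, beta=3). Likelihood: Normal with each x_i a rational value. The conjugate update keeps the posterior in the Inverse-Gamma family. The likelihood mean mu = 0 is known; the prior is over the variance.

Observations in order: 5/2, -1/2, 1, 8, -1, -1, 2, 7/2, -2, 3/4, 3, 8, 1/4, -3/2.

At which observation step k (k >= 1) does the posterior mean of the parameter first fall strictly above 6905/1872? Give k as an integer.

obs 1: x=5/2 → posterior Inverse-Gamma(21/2, 49/8)
obs 2: x=-1/2 → posterior Inverse-Gamma(11, 25/4)
obs 3: x=1 → posterior Inverse-Gamma(23/2, 27/4)
obs 4: x=8 → posterior Inverse-Gamma(12, 155/4)
obs 5: x=-1 → posterior Inverse-Gamma(25/2, 157/4)
obs 6: x=-1 → posterior Inverse-Gamma(13, 159/4)
obs 7: x=2 → posterior Inverse-Gamma(27/2, 167/4)
obs 8: x=7/2 → posterior Inverse-Gamma(14, 383/8)
obs 9: x=-2 → posterior Inverse-Gamma(29/2, 399/8)
obs 10: x=3/4 → posterior Inverse-Gamma(15, 1605/32)
obs 11: x=3 → posterior Inverse-Gamma(31/2, 1749/32)
obs 12: x=8 → posterior Inverse-Gamma(16, 2773/32)
obs 13: x=1/4 → posterior Inverse-Gamma(33/2, 1387/16)
obs 14: x=-3/2 → posterior Inverse-Gamma(17, 1405/16)

k = 9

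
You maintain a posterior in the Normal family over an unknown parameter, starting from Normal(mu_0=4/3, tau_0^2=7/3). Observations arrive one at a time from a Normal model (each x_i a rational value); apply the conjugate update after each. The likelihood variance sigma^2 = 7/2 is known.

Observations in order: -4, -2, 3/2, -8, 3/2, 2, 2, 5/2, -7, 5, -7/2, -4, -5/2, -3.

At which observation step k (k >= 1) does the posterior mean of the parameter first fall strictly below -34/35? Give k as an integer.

obs 1: x=-4 → posterior Normal(-4/5, 7/5)
obs 2: x=-2 → posterior Normal(-8/7, 1)
obs 3: x=3/2 → posterior Normal(-5/9, 7/9)
obs 4: x=-8 → posterior Normal(-21/11, 7/11)
obs 5: x=3/2 → posterior Normal(-18/13, 7/13)
obs 6: x=2 → posterior Normal(-14/15, 7/15)
obs 7: x=2 → posterior Normal(-10/17, 7/17)
obs 8: x=5/2 → posterior Normal(-5/19, 7/19)
obs 9: x=-7 → posterior Normal(-19/21, 1/3)
obs 10: x=5 → posterior Normal(-9/23, 7/23)
obs 11: x=-7/2 → posterior Normal(-16/25, 7/25)
obs 12: x=-4 → posterior Normal(-8/9, 7/27)
obs 13: x=-5/2 → posterior Normal(-1, 7/29)
obs 14: x=-3 → posterior Normal(-35/31, 7/31)

k = 2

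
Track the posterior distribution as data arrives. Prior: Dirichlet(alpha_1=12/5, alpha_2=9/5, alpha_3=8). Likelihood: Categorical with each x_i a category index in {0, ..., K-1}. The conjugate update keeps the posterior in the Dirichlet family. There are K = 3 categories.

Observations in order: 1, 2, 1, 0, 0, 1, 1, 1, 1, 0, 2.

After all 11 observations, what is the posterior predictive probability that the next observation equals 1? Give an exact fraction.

obs 1: x=1 → posterior Dirichlet(12/5, 14/5, 8)
obs 2: x=2 → posterior Dirichlet(12/5, 14/5, 9)
obs 3: x=1 → posterior Dirichlet(12/5, 19/5, 9)
obs 4: x=0 → posterior Dirichlet(17/5, 19/5, 9)
obs 5: x=0 → posterior Dirichlet(22/5, 19/5, 9)
obs 6: x=1 → posterior Dirichlet(22/5, 24/5, 9)
obs 7: x=1 → posterior Dirichlet(22/5, 29/5, 9)
obs 8: x=1 → posterior Dirichlet(22/5, 34/5, 9)
obs 9: x=1 → posterior Dirichlet(22/5, 39/5, 9)
obs 10: x=0 → posterior Dirichlet(27/5, 39/5, 9)
obs 11: x=2 → posterior Dirichlet(27/5, 39/5, 10)

39/116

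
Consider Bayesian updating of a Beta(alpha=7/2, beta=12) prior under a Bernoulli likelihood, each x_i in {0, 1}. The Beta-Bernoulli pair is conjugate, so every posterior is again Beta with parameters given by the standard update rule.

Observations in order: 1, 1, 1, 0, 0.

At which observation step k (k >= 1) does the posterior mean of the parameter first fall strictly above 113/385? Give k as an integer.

k = 2

obs 1: x=1 → posterior Beta(9/2, 12)
obs 2: x=1 → posterior Beta(11/2, 12)
obs 3: x=1 → posterior Beta(13/2, 12)
obs 4: x=0 → posterior Beta(13/2, 13)
obs 5: x=0 → posterior Beta(13/2, 14)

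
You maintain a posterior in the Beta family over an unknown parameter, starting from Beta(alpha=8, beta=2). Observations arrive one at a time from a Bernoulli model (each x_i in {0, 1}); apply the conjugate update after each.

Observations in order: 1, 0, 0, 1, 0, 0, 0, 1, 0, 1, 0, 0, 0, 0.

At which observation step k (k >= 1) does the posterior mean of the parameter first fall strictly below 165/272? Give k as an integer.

obs 1: x=1 → posterior Beta(9, 2)
obs 2: x=0 → posterior Beta(9, 3)
obs 3: x=0 → posterior Beta(9, 4)
obs 4: x=1 → posterior Beta(10, 4)
obs 5: x=0 → posterior Beta(10, 5)
obs 6: x=0 → posterior Beta(10, 6)
obs 7: x=0 → posterior Beta(10, 7)
obs 8: x=1 → posterior Beta(11, 7)
obs 9: x=0 → posterior Beta(11, 8)
obs 10: x=1 → posterior Beta(12, 8)
obs 11: x=0 → posterior Beta(12, 9)
obs 12: x=0 → posterior Beta(12, 10)
obs 13: x=0 → posterior Beta(12, 11)
obs 14: x=0 → posterior Beta(12, 12)

k = 7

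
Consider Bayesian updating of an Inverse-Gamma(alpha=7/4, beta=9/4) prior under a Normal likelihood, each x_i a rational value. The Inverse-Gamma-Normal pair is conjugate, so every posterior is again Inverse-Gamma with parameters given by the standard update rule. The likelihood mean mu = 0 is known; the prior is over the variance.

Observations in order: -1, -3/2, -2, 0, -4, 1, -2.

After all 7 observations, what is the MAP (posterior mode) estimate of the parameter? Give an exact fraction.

obs 1: x=-1 → posterior Inverse-Gamma(9/4, 11/4)
obs 2: x=-3/2 → posterior Inverse-Gamma(11/4, 31/8)
obs 3: x=-2 → posterior Inverse-Gamma(13/4, 47/8)
obs 4: x=0 → posterior Inverse-Gamma(15/4, 47/8)
obs 5: x=-4 → posterior Inverse-Gamma(17/4, 111/8)
obs 6: x=1 → posterior Inverse-Gamma(19/4, 115/8)
obs 7: x=-2 → posterior Inverse-Gamma(21/4, 131/8)

131/50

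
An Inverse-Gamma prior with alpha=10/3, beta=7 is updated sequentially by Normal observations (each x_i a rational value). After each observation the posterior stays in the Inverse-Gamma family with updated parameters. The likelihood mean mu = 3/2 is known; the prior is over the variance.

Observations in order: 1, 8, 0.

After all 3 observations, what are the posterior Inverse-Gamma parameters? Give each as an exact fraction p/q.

obs 1: x=1 → posterior Inverse-Gamma(23/6, 57/8)
obs 2: x=8 → posterior Inverse-Gamma(13/3, 113/4)
obs 3: x=0 → posterior Inverse-Gamma(29/6, 235/8)

alpha=29/6, beta=235/8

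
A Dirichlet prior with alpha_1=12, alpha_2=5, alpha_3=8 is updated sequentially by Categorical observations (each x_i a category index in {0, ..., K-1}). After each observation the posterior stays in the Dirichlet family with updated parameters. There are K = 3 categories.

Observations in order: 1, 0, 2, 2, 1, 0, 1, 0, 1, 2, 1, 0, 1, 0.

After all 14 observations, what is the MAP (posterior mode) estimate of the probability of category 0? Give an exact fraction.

obs 1: x=1 → posterior Dirichlet(12, 6, 8)
obs 2: x=0 → posterior Dirichlet(13, 6, 8)
obs 3: x=2 → posterior Dirichlet(13, 6, 9)
obs 4: x=2 → posterior Dirichlet(13, 6, 10)
obs 5: x=1 → posterior Dirichlet(13, 7, 10)
obs 6: x=0 → posterior Dirichlet(14, 7, 10)
obs 7: x=1 → posterior Dirichlet(14, 8, 10)
obs 8: x=0 → posterior Dirichlet(15, 8, 10)
obs 9: x=1 → posterior Dirichlet(15, 9, 10)
obs 10: x=2 → posterior Dirichlet(15, 9, 11)
obs 11: x=1 → posterior Dirichlet(15, 10, 11)
obs 12: x=0 → posterior Dirichlet(16, 10, 11)
obs 13: x=1 → posterior Dirichlet(16, 11, 11)
obs 14: x=0 → posterior Dirichlet(17, 11, 11)

4/9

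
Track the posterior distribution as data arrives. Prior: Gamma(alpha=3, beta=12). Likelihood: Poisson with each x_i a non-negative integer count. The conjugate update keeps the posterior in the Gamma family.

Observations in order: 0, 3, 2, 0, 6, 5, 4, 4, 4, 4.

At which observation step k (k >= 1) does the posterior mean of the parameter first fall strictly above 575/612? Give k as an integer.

obs 1: x=0 → posterior Gamma(3, 13)
obs 2: x=3 → posterior Gamma(6, 14)
obs 3: x=2 → posterior Gamma(8, 15)
obs 4: x=0 → posterior Gamma(8, 16)
obs 5: x=6 → posterior Gamma(14, 17)
obs 6: x=5 → posterior Gamma(19, 18)
obs 7: x=4 → posterior Gamma(23, 19)
obs 8: x=4 → posterior Gamma(27, 20)
obs 9: x=4 → posterior Gamma(31, 21)
obs 10: x=4 → posterior Gamma(35, 22)

k = 6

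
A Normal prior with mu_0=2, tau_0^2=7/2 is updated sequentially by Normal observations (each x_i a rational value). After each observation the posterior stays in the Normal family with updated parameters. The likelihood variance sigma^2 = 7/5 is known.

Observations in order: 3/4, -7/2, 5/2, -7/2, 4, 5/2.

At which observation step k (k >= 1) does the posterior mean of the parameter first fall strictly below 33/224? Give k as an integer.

obs 1: x=3/4 → posterior Normal(31/28, 1)
obs 2: x=-7/2 → posterior Normal(-13/16, 7/12)
obs 3: x=5/2 → posterior Normal(11/68, 7/17)
obs 4: x=-7/2 → posterior Normal(-59/88, 7/22)
obs 5: x=4 → posterior Normal(7/36, 7/27)
obs 6: x=5/2 → posterior Normal(71/128, 7/32)

k = 2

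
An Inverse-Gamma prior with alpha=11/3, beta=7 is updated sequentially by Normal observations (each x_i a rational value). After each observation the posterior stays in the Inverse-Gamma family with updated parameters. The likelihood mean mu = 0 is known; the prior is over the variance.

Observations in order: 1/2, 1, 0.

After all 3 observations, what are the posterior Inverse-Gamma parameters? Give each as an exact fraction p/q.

alpha=31/6, beta=61/8

obs 1: x=1/2 → posterior Inverse-Gamma(25/6, 57/8)
obs 2: x=1 → posterior Inverse-Gamma(14/3, 61/8)
obs 3: x=0 → posterior Inverse-Gamma(31/6, 61/8)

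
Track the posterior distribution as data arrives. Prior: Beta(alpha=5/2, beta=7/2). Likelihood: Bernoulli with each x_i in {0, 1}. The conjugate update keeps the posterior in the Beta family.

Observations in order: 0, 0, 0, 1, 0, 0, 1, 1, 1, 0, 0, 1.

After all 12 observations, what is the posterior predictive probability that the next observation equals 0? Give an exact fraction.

obs 1: x=0 → posterior Beta(5/2, 9/2)
obs 2: x=0 → posterior Beta(5/2, 11/2)
obs 3: x=0 → posterior Beta(5/2, 13/2)
obs 4: x=1 → posterior Beta(7/2, 13/2)
obs 5: x=0 → posterior Beta(7/2, 15/2)
obs 6: x=0 → posterior Beta(7/2, 17/2)
obs 7: x=1 → posterior Beta(9/2, 17/2)
obs 8: x=1 → posterior Beta(11/2, 17/2)
obs 9: x=1 → posterior Beta(13/2, 17/2)
obs 10: x=0 → posterior Beta(13/2, 19/2)
obs 11: x=0 → posterior Beta(13/2, 21/2)
obs 12: x=1 → posterior Beta(15/2, 21/2)

7/12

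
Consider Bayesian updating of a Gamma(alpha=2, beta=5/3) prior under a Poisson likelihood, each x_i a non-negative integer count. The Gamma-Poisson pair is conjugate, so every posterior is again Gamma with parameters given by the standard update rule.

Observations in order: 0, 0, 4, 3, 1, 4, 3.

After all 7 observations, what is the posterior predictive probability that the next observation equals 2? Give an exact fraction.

obs 1: x=0 → posterior Gamma(2, 8/3)
obs 2: x=0 → posterior Gamma(2, 11/3)
obs 3: x=4 → posterior Gamma(6, 14/3)
obs 4: x=3 → posterior Gamma(9, 17/3)
obs 5: x=1 → posterior Gamma(10, 20/3)
obs 6: x=4 → posterior Gamma(14, 23/3)
obs 7: x=3 → posterior Gamma(17, 26/3)

1561280213285352549088100352/6103261246589991489578849669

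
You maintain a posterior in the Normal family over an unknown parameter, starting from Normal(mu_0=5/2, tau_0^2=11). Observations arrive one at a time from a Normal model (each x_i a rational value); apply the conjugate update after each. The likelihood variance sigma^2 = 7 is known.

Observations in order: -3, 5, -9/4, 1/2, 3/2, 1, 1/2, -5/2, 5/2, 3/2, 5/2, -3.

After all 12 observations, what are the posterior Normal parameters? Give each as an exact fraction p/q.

obs 1: x=-3 → posterior Normal(-31/36, 77/18)
obs 2: x=5 → posterior Normal(79/58, 77/29)
obs 3: x=-9/4 → posterior Normal(59/160, 77/40)
obs 4: x=1/2 → posterior Normal(27/68, 77/51)
obs 5: x=3/2 → posterior Normal(147/248, 77/62)
obs 6: x=1 → posterior Normal(191/292, 77/73)
obs 7: x=1/2 → posterior Normal(71/112, 11/12)
obs 8: x=-5/2 → posterior Normal(103/380, 77/95)
obs 9: x=5/2 → posterior Normal(213/424, 77/106)
obs 10: x=3/2 → posterior Normal(31/52, 77/117)
obs 11: x=5/2 → posterior Normal(389/512, 77/128)
obs 12: x=-3 → posterior Normal(257/556, 77/139)

mu_0=257/556, tau_0^2=77/139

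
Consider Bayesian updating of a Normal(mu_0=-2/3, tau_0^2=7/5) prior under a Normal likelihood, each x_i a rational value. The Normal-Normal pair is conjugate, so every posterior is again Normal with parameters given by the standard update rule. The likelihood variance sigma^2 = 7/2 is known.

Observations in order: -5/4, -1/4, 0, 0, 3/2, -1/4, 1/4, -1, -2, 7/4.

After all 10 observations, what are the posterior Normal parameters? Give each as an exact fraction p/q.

mu_0=-7/30, tau_0^2=7/25

obs 1: x=-5/4 → posterior Normal(-5/6, 1)
obs 2: x=-1/4 → posterior Normal(-19/27, 7/9)
obs 3: x=0 → posterior Normal(-19/33, 7/11)
obs 4: x=0 → posterior Normal(-19/39, 7/13)
obs 5: x=3/2 → posterior Normal(-2/9, 7/15)
obs 6: x=-1/4 → posterior Normal(-23/102, 7/17)
obs 7: x=1/4 → posterior Normal(-10/57, 7/19)
obs 8: x=-1 → posterior Normal(-16/63, 1/3)
obs 9: x=-2 → posterior Normal(-28/69, 7/23)
obs 10: x=7/4 → posterior Normal(-7/30, 7/25)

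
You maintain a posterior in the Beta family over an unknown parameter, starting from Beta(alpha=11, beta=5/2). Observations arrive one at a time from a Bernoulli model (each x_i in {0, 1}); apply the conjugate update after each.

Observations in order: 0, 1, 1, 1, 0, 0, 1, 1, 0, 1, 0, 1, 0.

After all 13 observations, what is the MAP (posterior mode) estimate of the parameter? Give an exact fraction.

obs 1: x=0 → posterior Beta(11, 7/2)
obs 2: x=1 → posterior Beta(12, 7/2)
obs 3: x=1 → posterior Beta(13, 7/2)
obs 4: x=1 → posterior Beta(14, 7/2)
obs 5: x=0 → posterior Beta(14, 9/2)
obs 6: x=0 → posterior Beta(14, 11/2)
obs 7: x=1 → posterior Beta(15, 11/2)
obs 8: x=1 → posterior Beta(16, 11/2)
obs 9: x=0 → posterior Beta(16, 13/2)
obs 10: x=1 → posterior Beta(17, 13/2)
obs 11: x=0 → posterior Beta(17, 15/2)
obs 12: x=1 → posterior Beta(18, 15/2)
obs 13: x=0 → posterior Beta(18, 17/2)

34/49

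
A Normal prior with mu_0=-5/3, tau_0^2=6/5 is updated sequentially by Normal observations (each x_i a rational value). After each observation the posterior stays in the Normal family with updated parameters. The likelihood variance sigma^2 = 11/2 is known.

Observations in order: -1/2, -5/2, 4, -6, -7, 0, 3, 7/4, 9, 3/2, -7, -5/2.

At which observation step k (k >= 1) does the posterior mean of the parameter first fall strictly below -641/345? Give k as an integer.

obs 1: x=-1/2 → posterior Normal(-293/201, 66/67)
obs 2: x=-5/2 → posterior Normal(-383/237, 66/79)
obs 3: x=4 → posterior Normal(-239/273, 66/91)
obs 4: x=-6 → posterior Normal(-455/309, 66/103)
obs 5: x=-7 → posterior Normal(-707/345, 66/115)
obs 6: x=0 → posterior Normal(-707/381, 66/127)
obs 7: x=3 → posterior Normal(-599/417, 66/139)
obs 8: x=7/4 → posterior Normal(-536/453, 66/151)
obs 9: x=9 → posterior Normal(-212/489, 66/163)
obs 10: x=3/2 → posterior Normal(-158/525, 66/175)
obs 11: x=-7 → posterior Normal(-410/561, 6/17)
obs 12: x=-5/2 → posterior Normal(-500/597, 66/199)

k = 5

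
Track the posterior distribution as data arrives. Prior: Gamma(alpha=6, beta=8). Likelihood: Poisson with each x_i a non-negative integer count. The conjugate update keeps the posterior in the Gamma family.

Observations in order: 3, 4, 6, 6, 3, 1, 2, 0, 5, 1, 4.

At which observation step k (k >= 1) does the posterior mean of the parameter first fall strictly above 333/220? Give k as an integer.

k = 3

obs 1: x=3 → posterior Gamma(9, 9)
obs 2: x=4 → posterior Gamma(13, 10)
obs 3: x=6 → posterior Gamma(19, 11)
obs 4: x=6 → posterior Gamma(25, 12)
obs 5: x=3 → posterior Gamma(28, 13)
obs 6: x=1 → posterior Gamma(29, 14)
obs 7: x=2 → posterior Gamma(31, 15)
obs 8: x=0 → posterior Gamma(31, 16)
obs 9: x=5 → posterior Gamma(36, 17)
obs 10: x=1 → posterior Gamma(37, 18)
obs 11: x=4 → posterior Gamma(41, 19)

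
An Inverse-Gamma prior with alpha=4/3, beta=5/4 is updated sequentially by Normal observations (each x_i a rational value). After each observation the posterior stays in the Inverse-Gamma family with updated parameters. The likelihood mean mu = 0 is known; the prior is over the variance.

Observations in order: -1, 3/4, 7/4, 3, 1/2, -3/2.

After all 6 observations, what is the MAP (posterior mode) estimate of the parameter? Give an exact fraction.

447/256

obs 1: x=-1 → posterior Inverse-Gamma(11/6, 7/4)
obs 2: x=3/4 → posterior Inverse-Gamma(7/3, 65/32)
obs 3: x=7/4 → posterior Inverse-Gamma(17/6, 57/16)
obs 4: x=3 → posterior Inverse-Gamma(10/3, 129/16)
obs 5: x=1/2 → posterior Inverse-Gamma(23/6, 131/16)
obs 6: x=-3/2 → posterior Inverse-Gamma(13/3, 149/16)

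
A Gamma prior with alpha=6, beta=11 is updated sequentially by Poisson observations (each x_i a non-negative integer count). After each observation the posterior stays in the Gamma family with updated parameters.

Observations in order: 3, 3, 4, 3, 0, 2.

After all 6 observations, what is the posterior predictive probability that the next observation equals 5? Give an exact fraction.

obs 1: x=3 → posterior Gamma(9, 12)
obs 2: x=3 → posterior Gamma(12, 13)
obs 3: x=4 → posterior Gamma(16, 14)
obs 4: x=3 → posterior Gamma(19, 15)
obs 5: x=0 → posterior Gamma(19, 16)
obs 6: x=2 → posterior Gamma(21, 17)

611809074799692329659725006535/72265977632829313931745851080704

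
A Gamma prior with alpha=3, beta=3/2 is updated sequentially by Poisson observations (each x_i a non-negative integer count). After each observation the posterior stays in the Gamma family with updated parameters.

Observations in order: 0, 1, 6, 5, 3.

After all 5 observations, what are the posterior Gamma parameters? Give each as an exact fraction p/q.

alpha=18, beta=13/2

obs 1: x=0 → posterior Gamma(3, 5/2)
obs 2: x=1 → posterior Gamma(4, 7/2)
obs 3: x=6 → posterior Gamma(10, 9/2)
obs 4: x=5 → posterior Gamma(15, 11/2)
obs 5: x=3 → posterior Gamma(18, 13/2)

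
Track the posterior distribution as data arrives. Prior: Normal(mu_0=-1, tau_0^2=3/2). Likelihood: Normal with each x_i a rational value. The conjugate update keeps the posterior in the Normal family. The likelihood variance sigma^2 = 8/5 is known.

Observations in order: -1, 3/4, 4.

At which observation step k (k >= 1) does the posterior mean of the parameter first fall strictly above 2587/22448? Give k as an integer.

k = 3

obs 1: x=-1 → posterior Normal(-1, 24/31)
obs 2: x=3/4 → posterior Normal(-79/184, 12/23)
obs 3: x=4 → posterior Normal(161/244, 24/61)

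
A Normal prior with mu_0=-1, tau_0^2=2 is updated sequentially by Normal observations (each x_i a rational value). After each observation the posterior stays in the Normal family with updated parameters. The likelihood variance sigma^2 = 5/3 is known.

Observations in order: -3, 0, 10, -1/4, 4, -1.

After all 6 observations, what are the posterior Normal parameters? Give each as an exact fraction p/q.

mu_0=107/82, tau_0^2=10/41

obs 1: x=-3 → posterior Normal(-23/11, 10/11)
obs 2: x=0 → posterior Normal(-23/17, 10/17)
obs 3: x=10 → posterior Normal(37/23, 10/23)
obs 4: x=-1/4 → posterior Normal(71/58, 10/29)
obs 5: x=4 → posterior Normal(17/10, 2/7)
obs 6: x=-1 → posterior Normal(107/82, 10/41)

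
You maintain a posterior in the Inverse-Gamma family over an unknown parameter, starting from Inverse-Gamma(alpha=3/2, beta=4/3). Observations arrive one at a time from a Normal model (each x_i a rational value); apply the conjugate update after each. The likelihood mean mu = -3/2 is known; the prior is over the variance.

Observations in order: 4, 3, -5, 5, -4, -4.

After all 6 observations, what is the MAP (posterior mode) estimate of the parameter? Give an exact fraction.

obs 1: x=4 → posterior Inverse-Gamma(2, 395/24)
obs 2: x=3 → posterior Inverse-Gamma(5/2, 319/12)
obs 3: x=-5 → posterior Inverse-Gamma(3, 785/24)
obs 4: x=5 → posterior Inverse-Gamma(7/2, 323/6)
obs 5: x=-4 → posterior Inverse-Gamma(4, 1367/24)
obs 6: x=-4 → posterior Inverse-Gamma(9/2, 721/12)

721/66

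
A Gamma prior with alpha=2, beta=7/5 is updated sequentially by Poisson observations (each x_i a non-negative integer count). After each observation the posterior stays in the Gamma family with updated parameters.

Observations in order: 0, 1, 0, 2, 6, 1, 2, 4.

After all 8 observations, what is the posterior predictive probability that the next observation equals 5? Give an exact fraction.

51534527685615770149159686319241446875/1469084944227423801621741815801896239104

obs 1: x=0 → posterior Gamma(2, 12/5)
obs 2: x=1 → posterior Gamma(3, 17/5)
obs 3: x=0 → posterior Gamma(3, 22/5)
obs 4: x=2 → posterior Gamma(5, 27/5)
obs 5: x=6 → posterior Gamma(11, 32/5)
obs 6: x=1 → posterior Gamma(12, 37/5)
obs 7: x=2 → posterior Gamma(14, 42/5)
obs 8: x=4 → posterior Gamma(18, 47/5)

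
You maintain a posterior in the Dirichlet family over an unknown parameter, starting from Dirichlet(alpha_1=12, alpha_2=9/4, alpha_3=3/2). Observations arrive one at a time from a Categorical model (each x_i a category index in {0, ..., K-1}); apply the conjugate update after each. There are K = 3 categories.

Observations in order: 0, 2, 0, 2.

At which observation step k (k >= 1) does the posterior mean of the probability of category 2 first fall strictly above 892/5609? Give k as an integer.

k = 4

obs 1: x=0 → posterior Dirichlet(13, 9/4, 3/2)
obs 2: x=2 → posterior Dirichlet(13, 9/4, 5/2)
obs 3: x=0 → posterior Dirichlet(14, 9/4, 5/2)
obs 4: x=2 → posterior Dirichlet(14, 9/4, 7/2)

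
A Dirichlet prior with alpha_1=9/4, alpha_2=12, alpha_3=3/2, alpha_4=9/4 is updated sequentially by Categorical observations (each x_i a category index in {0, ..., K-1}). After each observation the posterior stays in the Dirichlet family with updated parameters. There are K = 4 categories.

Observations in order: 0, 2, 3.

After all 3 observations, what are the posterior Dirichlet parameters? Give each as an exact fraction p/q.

obs 1: x=0 → posterior Dirichlet(13/4, 12, 3/2, 9/4)
obs 2: x=2 → posterior Dirichlet(13/4, 12, 5/2, 9/4)
obs 3: x=3 → posterior Dirichlet(13/4, 12, 5/2, 13/4)

alpha_1=13/4, alpha_2=12, alpha_3=5/2, alpha_4=13/4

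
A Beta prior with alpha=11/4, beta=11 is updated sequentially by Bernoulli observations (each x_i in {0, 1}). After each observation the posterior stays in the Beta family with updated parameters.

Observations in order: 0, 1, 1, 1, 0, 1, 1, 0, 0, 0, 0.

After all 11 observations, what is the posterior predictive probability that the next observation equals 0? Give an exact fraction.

obs 1: x=0 → posterior Beta(11/4, 12)
obs 2: x=1 → posterior Beta(15/4, 12)
obs 3: x=1 → posterior Beta(19/4, 12)
obs 4: x=1 → posterior Beta(23/4, 12)
obs 5: x=0 → posterior Beta(23/4, 13)
obs 6: x=1 → posterior Beta(27/4, 13)
obs 7: x=1 → posterior Beta(31/4, 13)
obs 8: x=0 → posterior Beta(31/4, 14)
obs 9: x=0 → posterior Beta(31/4, 15)
obs 10: x=0 → posterior Beta(31/4, 16)
obs 11: x=0 → posterior Beta(31/4, 17)

68/99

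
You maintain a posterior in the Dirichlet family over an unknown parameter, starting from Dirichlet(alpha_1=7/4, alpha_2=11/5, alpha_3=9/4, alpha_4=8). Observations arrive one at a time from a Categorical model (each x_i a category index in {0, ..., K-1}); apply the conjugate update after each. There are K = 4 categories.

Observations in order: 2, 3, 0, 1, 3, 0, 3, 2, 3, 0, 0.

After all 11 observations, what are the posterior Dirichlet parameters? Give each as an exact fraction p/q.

alpha_1=23/4, alpha_2=16/5, alpha_3=17/4, alpha_4=12

obs 1: x=2 → posterior Dirichlet(7/4, 11/5, 13/4, 8)
obs 2: x=3 → posterior Dirichlet(7/4, 11/5, 13/4, 9)
obs 3: x=0 → posterior Dirichlet(11/4, 11/5, 13/4, 9)
obs 4: x=1 → posterior Dirichlet(11/4, 16/5, 13/4, 9)
obs 5: x=3 → posterior Dirichlet(11/4, 16/5, 13/4, 10)
obs 6: x=0 → posterior Dirichlet(15/4, 16/5, 13/4, 10)
obs 7: x=3 → posterior Dirichlet(15/4, 16/5, 13/4, 11)
obs 8: x=2 → posterior Dirichlet(15/4, 16/5, 17/4, 11)
obs 9: x=3 → posterior Dirichlet(15/4, 16/5, 17/4, 12)
obs 10: x=0 → posterior Dirichlet(19/4, 16/5, 17/4, 12)
obs 11: x=0 → posterior Dirichlet(23/4, 16/5, 17/4, 12)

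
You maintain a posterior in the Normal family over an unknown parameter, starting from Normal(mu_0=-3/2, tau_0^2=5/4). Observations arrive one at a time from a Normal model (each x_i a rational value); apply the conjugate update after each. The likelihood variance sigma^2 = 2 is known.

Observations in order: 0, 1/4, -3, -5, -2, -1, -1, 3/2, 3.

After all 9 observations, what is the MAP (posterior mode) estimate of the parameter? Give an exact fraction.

-193/212

obs 1: x=0 → posterior Normal(-12/13, 10/13)
obs 2: x=1/4 → posterior Normal(-43/72, 5/9)
obs 3: x=-3 → posterior Normal(-103/92, 10/23)
obs 4: x=-5 → posterior Normal(-29/16, 5/14)
obs 5: x=-2 → posterior Normal(-81/44, 10/33)
obs 6: x=-1 → posterior Normal(-263/152, 5/19)
obs 7: x=-1 → posterior Normal(-283/172, 10/43)
obs 8: x=3/2 → posterior Normal(-253/192, 5/24)
obs 9: x=3 → posterior Normal(-193/212, 10/53)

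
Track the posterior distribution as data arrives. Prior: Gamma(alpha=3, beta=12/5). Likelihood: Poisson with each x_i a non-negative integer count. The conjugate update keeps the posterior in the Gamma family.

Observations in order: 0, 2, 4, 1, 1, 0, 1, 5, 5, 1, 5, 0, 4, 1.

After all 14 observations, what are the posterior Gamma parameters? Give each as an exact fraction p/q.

alpha=33, beta=82/5

obs 1: x=0 → posterior Gamma(3, 17/5)
obs 2: x=2 → posterior Gamma(5, 22/5)
obs 3: x=4 → posterior Gamma(9, 27/5)
obs 4: x=1 → posterior Gamma(10, 32/5)
obs 5: x=1 → posterior Gamma(11, 37/5)
obs 6: x=0 → posterior Gamma(11, 42/5)
obs 7: x=1 → posterior Gamma(12, 47/5)
obs 8: x=5 → posterior Gamma(17, 52/5)
obs 9: x=5 → posterior Gamma(22, 57/5)
obs 10: x=1 → posterior Gamma(23, 62/5)
obs 11: x=5 → posterior Gamma(28, 67/5)
obs 12: x=0 → posterior Gamma(28, 72/5)
obs 13: x=4 → posterior Gamma(32, 77/5)
obs 14: x=1 → posterior Gamma(33, 82/5)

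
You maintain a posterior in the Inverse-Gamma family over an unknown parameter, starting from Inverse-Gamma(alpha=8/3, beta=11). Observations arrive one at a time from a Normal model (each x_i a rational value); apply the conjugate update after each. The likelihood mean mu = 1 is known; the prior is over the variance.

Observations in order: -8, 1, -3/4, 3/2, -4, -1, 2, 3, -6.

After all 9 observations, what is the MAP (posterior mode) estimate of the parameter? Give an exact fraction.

9087/784

obs 1: x=-8 → posterior Inverse-Gamma(19/6, 103/2)
obs 2: x=1 → posterior Inverse-Gamma(11/3, 103/2)
obs 3: x=-3/4 → posterior Inverse-Gamma(25/6, 1697/32)
obs 4: x=3/2 → posterior Inverse-Gamma(14/3, 1701/32)
obs 5: x=-4 → posterior Inverse-Gamma(31/6, 2101/32)
obs 6: x=-1 → posterior Inverse-Gamma(17/3, 2165/32)
obs 7: x=2 → posterior Inverse-Gamma(37/6, 2181/32)
obs 8: x=3 → posterior Inverse-Gamma(20/3, 2245/32)
obs 9: x=-6 → posterior Inverse-Gamma(43/6, 3029/32)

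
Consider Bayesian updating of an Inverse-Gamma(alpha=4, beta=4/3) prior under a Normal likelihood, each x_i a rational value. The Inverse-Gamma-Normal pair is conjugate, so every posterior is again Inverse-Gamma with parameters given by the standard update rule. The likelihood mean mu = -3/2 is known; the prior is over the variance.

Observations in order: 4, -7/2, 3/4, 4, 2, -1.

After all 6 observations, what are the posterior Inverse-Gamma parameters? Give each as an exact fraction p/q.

alpha=7, beta=4067/96

obs 1: x=4 → posterior Inverse-Gamma(9/2, 395/24)
obs 2: x=-7/2 → posterior Inverse-Gamma(5, 443/24)
obs 3: x=3/4 → posterior Inverse-Gamma(11/2, 2015/96)
obs 4: x=4 → posterior Inverse-Gamma(6, 3467/96)
obs 5: x=2 → posterior Inverse-Gamma(13/2, 4055/96)
obs 6: x=-1 → posterior Inverse-Gamma(7, 4067/96)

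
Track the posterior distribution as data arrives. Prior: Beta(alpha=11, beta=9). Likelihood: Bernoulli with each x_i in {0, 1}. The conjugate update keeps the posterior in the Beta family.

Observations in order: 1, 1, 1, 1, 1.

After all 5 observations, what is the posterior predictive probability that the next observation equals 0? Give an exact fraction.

obs 1: x=1 → posterior Beta(12, 9)
obs 2: x=1 → posterior Beta(13, 9)
obs 3: x=1 → posterior Beta(14, 9)
obs 4: x=1 → posterior Beta(15, 9)
obs 5: x=1 → posterior Beta(16, 9)

9/25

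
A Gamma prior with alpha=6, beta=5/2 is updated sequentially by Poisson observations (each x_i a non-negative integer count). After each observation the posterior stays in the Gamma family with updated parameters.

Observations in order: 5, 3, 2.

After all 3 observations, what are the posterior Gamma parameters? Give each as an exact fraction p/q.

alpha=16, beta=11/2

obs 1: x=5 → posterior Gamma(11, 7/2)
obs 2: x=3 → posterior Gamma(14, 9/2)
obs 3: x=2 → posterior Gamma(16, 11/2)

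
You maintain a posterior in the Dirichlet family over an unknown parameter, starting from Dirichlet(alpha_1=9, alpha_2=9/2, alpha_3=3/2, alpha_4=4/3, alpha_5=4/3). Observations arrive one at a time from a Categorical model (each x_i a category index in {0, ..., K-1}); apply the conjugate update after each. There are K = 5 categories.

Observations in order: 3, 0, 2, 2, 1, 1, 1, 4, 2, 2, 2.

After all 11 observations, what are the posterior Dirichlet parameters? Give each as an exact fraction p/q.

alpha_1=10, alpha_2=15/2, alpha_3=13/2, alpha_4=7/3, alpha_5=7/3

obs 1: x=3 → posterior Dirichlet(9, 9/2, 3/2, 7/3, 4/3)
obs 2: x=0 → posterior Dirichlet(10, 9/2, 3/2, 7/3, 4/3)
obs 3: x=2 → posterior Dirichlet(10, 9/2, 5/2, 7/3, 4/3)
obs 4: x=2 → posterior Dirichlet(10, 9/2, 7/2, 7/3, 4/3)
obs 5: x=1 → posterior Dirichlet(10, 11/2, 7/2, 7/3, 4/3)
obs 6: x=1 → posterior Dirichlet(10, 13/2, 7/2, 7/3, 4/3)
obs 7: x=1 → posterior Dirichlet(10, 15/2, 7/2, 7/3, 4/3)
obs 8: x=4 → posterior Dirichlet(10, 15/2, 7/2, 7/3, 7/3)
obs 9: x=2 → posterior Dirichlet(10, 15/2, 9/2, 7/3, 7/3)
obs 10: x=2 → posterior Dirichlet(10, 15/2, 11/2, 7/3, 7/3)
obs 11: x=2 → posterior Dirichlet(10, 15/2, 13/2, 7/3, 7/3)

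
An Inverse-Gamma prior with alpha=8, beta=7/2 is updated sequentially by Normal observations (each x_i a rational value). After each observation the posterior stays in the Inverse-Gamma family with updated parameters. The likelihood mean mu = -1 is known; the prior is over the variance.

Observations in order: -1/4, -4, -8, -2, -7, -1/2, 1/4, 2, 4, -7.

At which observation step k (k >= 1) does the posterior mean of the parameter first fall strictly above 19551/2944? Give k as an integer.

k = 10

obs 1: x=-1/4 → posterior Inverse-Gamma(17/2, 121/32)
obs 2: x=-4 → posterior Inverse-Gamma(9, 265/32)
obs 3: x=-8 → posterior Inverse-Gamma(19/2, 1049/32)
obs 4: x=-2 → posterior Inverse-Gamma(10, 1065/32)
obs 5: x=-7 → posterior Inverse-Gamma(21/2, 1641/32)
obs 6: x=-1/2 → posterior Inverse-Gamma(11, 1645/32)
obs 7: x=1/4 → posterior Inverse-Gamma(23/2, 835/16)
obs 8: x=2 → posterior Inverse-Gamma(12, 907/16)
obs 9: x=4 → posterior Inverse-Gamma(25/2, 1107/16)
obs 10: x=-7 → posterior Inverse-Gamma(13, 1395/16)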